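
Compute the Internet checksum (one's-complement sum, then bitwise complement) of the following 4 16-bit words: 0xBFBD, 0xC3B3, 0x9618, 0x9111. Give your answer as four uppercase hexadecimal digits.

5564

One's-complement addition (fold any carry out of bit 15 back into bit 0):
  0xBFBD + 0xC3B3 = 0x18370 → wrap carry → 0x8371
  0x8371 + 0x9618 = 0x11989 → wrap carry → 0x198A
  0x198A + 0x9111 = 0x0AA9B
One's-complement sum = 0xAA9B.
Checksum = ~0xAA9B & 0xFFFF = 0x5564.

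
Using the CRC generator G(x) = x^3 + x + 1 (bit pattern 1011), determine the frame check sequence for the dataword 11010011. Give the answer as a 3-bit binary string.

Append 3 zeros: 11010011000. Divide by 1011 (XOR where the leading bit is 1):
  pos 0: 1101 XOR 1011 = 0110
  pos 1: 1100 XOR 1011 = 0111
  pos 2: 1110 XOR 1011 = 0101
  pos 3: 1011 XOR 1011 = 0000
  pos 7: 1000 XOR 1011 = 0011
Remainder (last 3 bits) = 011. This is the CRC / FCS.

011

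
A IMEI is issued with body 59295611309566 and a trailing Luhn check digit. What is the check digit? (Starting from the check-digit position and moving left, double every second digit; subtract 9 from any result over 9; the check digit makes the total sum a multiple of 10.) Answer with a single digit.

Partial digits right→left: 6 6 5 9 0 3 1 1 6 5 9 2 9 5
Double every second digit counting from the check-digit position (so the 1st, 3rd, 5th, ... of the partial from the right).
  doubled (with −9 where >9): 3 1 0 2 3 9 9 → sum 27
  kept as-is: 6 9 3 1 5 2 5 → sum 31
Total = 27 + 31 = 58.
Check digit = (10 − (58 mod 10)) mod 10 = 2.

2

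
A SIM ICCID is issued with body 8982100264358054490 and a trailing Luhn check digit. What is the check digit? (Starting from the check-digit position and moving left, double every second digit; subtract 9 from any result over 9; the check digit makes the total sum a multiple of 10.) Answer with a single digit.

4

Partial digits right→left: 0 9 4 4 5 0 8 5 3 4 6 2 0 0 1 2 8 9 8
Double every second digit counting from the check-digit position (so the 1st, 3rd, 5th, ... of the partial from the right).
  doubled (with −9 where >9): 0 8 1 7 6 3 0 2 7 7 → sum 41
  kept as-is: 9 4 0 5 4 2 0 2 9 → sum 35
Total = 41 + 35 = 76.
Check digit = (10 − (76 mod 10)) mod 10 = 4.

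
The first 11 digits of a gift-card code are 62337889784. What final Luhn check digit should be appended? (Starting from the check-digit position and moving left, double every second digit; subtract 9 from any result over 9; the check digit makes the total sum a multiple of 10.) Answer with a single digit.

6

Partial digits right→left: 4 8 7 9 8 8 7 3 3 2 6
Double every second digit counting from the check-digit position (so the 1st, 3rd, 5th, ... of the partial from the right).
  doubled (with −9 where >9): 8 5 7 5 6 3 → sum 34
  kept as-is: 8 9 8 3 2 → sum 30
Total = 34 + 30 = 64.
Check digit = (10 − (64 mod 10)) mod 10 = 6.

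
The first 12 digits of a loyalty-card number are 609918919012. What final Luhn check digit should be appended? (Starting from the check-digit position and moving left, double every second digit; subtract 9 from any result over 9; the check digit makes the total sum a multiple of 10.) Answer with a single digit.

Partial digits right→left: 2 1 0 9 1 9 8 1 9 9 0 6
Double every second digit counting from the check-digit position (so the 1st, 3rd, 5th, ... of the partial from the right).
  doubled (with −9 where >9): 4 0 2 7 9 0 → sum 22
  kept as-is: 1 9 9 1 9 6 → sum 35
Total = 22 + 35 = 57.
Check digit = (10 − (57 mod 10)) mod 10 = 3.

3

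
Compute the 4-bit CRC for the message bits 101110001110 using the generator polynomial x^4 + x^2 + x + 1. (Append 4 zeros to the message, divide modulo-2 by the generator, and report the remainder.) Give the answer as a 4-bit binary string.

0100

Append 4 zeros: 1011100011100000. Divide by 10111 (XOR where the leading bit is 1):
  pos 0: 10111 XOR 10111 = 00000
  pos 8: 11100 XOR 10111 = 01011
  pos 9: 10110 XOR 10111 = 00001
Remainder (last 4 bits) = 0100. This is the CRC / FCS.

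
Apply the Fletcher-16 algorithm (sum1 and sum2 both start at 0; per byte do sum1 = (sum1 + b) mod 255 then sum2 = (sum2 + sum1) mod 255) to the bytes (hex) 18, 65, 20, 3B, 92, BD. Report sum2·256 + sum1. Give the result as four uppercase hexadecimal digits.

Running sums (mod 255):
  after byte 0 (18): sum1=24, sum2=24
  after byte 1 (65): sum1=125, sum2=149
  after byte 2 (20): sum1=157, sum2=51
  after byte 3 (3B): sum1=216, sum2=12
  after byte 4 (92): sum1=107, sum2=119
  after byte 5 (BD): sum1=41, sum2=160
Checksum = sum2·256 + sum1 = 160·256 + 41 = 41001 = 0xA029.

A029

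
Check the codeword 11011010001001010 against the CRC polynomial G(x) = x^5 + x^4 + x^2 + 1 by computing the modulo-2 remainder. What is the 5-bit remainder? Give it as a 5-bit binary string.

00000

Modulo-2 division of 11011010001001010 by 110101:
  pos 0: 110110 XOR 110101 = 000011
  pos 4: 111000 XOR 110101 = 001101
  pos 6: 110110 XOR 110101 = 000011
  pos 10: 110101 XOR 110101 = 000000
Remainder = 00000 (zero — the frame passes the CRC check).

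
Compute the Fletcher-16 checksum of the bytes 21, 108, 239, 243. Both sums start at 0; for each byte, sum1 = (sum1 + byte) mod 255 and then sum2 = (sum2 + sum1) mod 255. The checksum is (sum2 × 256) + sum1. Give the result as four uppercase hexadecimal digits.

6D65

Running sums (mod 255):
  after byte 0 (21): sum1=21, sum2=21
  after byte 1 (108): sum1=129, sum2=150
  after byte 2 (239): sum1=113, sum2=8
  after byte 3 (243): sum1=101, sum2=109
Checksum = sum2·256 + sum1 = 109·256 + 101 = 28005 = 0x6D65.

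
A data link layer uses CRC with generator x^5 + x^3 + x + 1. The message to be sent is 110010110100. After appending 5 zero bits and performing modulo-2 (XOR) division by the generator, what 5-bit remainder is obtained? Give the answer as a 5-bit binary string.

10001

Append 5 zeros: 11001011010000000. Divide by 101011 (XOR where the leading bit is 1):
  pos 0: 110010 XOR 101011 = 011001
  pos 1: 110011 XOR 101011 = 011000
  pos 2: 110001 XOR 101011 = 011010
  pos 3: 110100 XOR 101011 = 011111
  pos 4: 111111 XOR 101011 = 010100
  pos 5: 101000 XOR 101011 = 000011
  pos 9: 110000 XOR 101011 = 011011
  pos 10: 110110 XOR 101011 = 011101
  pos 11: 111010 XOR 101011 = 010001
Remainder (last 5 bits) = 10001. This is the CRC / FCS.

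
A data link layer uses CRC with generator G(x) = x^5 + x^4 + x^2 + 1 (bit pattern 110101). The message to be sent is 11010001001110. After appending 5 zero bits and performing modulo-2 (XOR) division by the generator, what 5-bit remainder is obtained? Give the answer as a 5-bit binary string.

00001

Append 5 zeros: 1101000100111000000. Divide by 110101 (XOR where the leading bit is 1):
  pos 0: 110100 XOR 110101 = 000001
  pos 5: 101001 XOR 110101 = 011100
  pos 6: 111001 XOR 110101 = 001100
  pos 8: 110010 XOR 110101 = 000111
  pos 11: 111000 XOR 110101 = 001101
  pos 13: 110100 XOR 110101 = 000001
Remainder (last 5 bits) = 00001. This is the CRC / FCS.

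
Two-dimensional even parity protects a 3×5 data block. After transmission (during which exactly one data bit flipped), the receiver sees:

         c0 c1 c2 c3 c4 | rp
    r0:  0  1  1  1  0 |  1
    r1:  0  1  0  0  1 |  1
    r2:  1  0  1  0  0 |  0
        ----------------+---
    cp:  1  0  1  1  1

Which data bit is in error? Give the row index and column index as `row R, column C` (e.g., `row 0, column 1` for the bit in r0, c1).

Recompute each row's even parity and compare to rp:
  r0: data parity 1, sent rp 1 → ok
  r1: data parity 0, sent rp 1 → mismatch
  r2: data parity 0, sent rp 0 → ok
Recompute each column's even parity and compare to cp:
  c0: data parity 1, sent cp 1 → ok
  c1: data parity 0, sent cp 0 → ok
  c2: data parity 0, sent cp 1 → mismatch
  c3: data parity 1, sent cp 1 → ok
  c4: data parity 1, sent cp 1 → ok
Exactly one row (r1) and one column (c2) fail → the flipped bit is at their intersection.

row 1, column 2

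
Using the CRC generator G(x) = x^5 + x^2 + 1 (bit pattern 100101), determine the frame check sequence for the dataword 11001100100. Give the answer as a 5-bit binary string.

Append 5 zeros: 1100110010000000. Divide by 100101 (XOR where the leading bit is 1):
  pos 0: 110011 XOR 100101 = 010110
  pos 1: 101100 XOR 100101 = 001001
  pos 3: 100101 XOR 100101 = 000000
Remainder (last 5 bits) = 00000. This is the CRC / FCS.

00000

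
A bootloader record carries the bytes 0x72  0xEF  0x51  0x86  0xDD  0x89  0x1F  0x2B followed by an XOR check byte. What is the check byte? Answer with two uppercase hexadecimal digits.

2A

XOR the bytes together:
  start with 0x72
  0x72 ⊕ 0xEF = 0x9D
  0x9D ⊕ 0x51 = 0xCC
  0xCC ⊕ 0x86 = 0x4A
  0x4A ⊕ 0xDD = 0x97
  0x97 ⊕ 0x89 = 0x1E
  0x1E ⊕ 0x1F = 0x01
  0x01 ⊕ 0x2B = 0x2A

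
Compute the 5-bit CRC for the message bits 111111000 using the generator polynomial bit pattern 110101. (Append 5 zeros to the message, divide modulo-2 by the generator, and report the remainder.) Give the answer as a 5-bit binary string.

Append 5 zeros: 11111100000000. Divide by 110101 (XOR where the leading bit is 1):
  pos 0: 111111 XOR 110101 = 001010
  pos 2: 101000 XOR 110101 = 011101
  pos 3: 111010 XOR 110101 = 001111
  pos 5: 111100 XOR 110101 = 001001
  pos 7: 100100 XOR 110101 = 010001
  pos 8: 100010 XOR 110101 = 010111
Remainder (last 5 bits) = 10111. This is the CRC / FCS.

10111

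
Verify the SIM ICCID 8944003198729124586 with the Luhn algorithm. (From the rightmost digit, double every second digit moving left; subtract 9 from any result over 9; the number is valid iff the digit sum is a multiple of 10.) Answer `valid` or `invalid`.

From the right, keep odd positions and double even positions (subtract 9 from any doubled value over 9):
  doubled (positions 2,4,...): 7 8 2 4 7 2 0 8 9 → sum 47
  kept (positions 1,3,...): 6 5 2 9 7 9 3 0 4 8 → sum 53
Total = 100.
100 mod 10 = 0, so the number is valid.

valid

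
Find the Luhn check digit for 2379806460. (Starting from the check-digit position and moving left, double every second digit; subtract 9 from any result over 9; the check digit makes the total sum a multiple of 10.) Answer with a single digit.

Partial digits right→left: 0 6 4 6 0 8 9 7 3 2
Double every second digit counting from the check-digit position (so the 1st, 3rd, 5th, ... of the partial from the right).
  doubled (with −9 where >9): 0 8 0 9 6 → sum 23
  kept as-is: 6 6 8 7 2 → sum 29
Total = 23 + 29 = 52.
Check digit = (10 − (52 mod 10)) mod 10 = 8.

8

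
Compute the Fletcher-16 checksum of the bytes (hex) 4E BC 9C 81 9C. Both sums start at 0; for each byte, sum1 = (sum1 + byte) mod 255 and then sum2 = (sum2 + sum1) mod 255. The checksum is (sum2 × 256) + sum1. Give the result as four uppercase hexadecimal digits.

Running sums (mod 255):
  after byte 0 (4E): sum1=78, sum2=78
  after byte 1 (BC): sum1=11, sum2=89
  after byte 2 (9C): sum1=167, sum2=1
  after byte 3 (81): sum1=41, sum2=42
  after byte 4 (9C): sum1=197, sum2=239
Checksum = sum2·256 + sum1 = 239·256 + 197 = 61381 = 0xEFC5.

EFC5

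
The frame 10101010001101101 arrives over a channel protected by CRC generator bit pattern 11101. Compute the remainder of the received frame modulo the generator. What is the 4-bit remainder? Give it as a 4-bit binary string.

1110

Modulo-2 division of 10101010001101101 by 11101:
  pos 0: 10101 XOR 11101 = 01000
  pos 1: 10000 XOR 11101 = 01101
  pos 2: 11011 XOR 11101 = 00110
  pos 4: 11000 XOR 11101 = 00101
  pos 6: 10101 XOR 11101 = 01000
  pos 7: 10001 XOR 11101 = 01100
  pos 8: 11000 XOR 11101 = 00101
  pos 10: 10111 XOR 11101 = 01010
  pos 11: 10100 XOR 11101 = 01001
  pos 12: 10011 XOR 11101 = 01110
Remainder = 1110 (nonzero — an error is detected).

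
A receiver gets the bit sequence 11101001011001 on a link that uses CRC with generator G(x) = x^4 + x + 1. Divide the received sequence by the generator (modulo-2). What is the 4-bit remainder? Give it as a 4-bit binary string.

0000

Modulo-2 division of 11101001011001 by 10011:
  pos 0: 11101 XOR 10011 = 01110
  pos 1: 11100 XOR 10011 = 01111
  pos 2: 11110 XOR 10011 = 01101
  pos 3: 11011 XOR 10011 = 01000
  pos 4: 10000 XOR 10011 = 00011
  pos 7: 11110 XOR 10011 = 01101
  pos 8: 11010 XOR 10011 = 01001
  pos 9: 10011 XOR 10011 = 00000
Remainder = 0000 (zero — the frame passes the CRC check).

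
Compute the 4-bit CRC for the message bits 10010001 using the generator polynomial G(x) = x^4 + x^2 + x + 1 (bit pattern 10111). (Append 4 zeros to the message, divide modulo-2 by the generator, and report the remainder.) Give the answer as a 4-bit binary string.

Append 4 zeros: 100100010000. Divide by 10111 (XOR where the leading bit is 1):
  pos 0: 10010 XOR 10111 = 00101
  pos 2: 10100 XOR 10111 = 00011
  pos 5: 11100 XOR 10111 = 01011
  pos 6: 10110 XOR 10111 = 00001
Remainder (last 4 bits) = 0010. This is the CRC / FCS.

0010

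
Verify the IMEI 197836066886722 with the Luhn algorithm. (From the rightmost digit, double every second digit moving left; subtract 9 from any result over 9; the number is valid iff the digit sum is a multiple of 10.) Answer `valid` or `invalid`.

valid

From the right, keep odd positions and double even positions (subtract 9 from any doubled value over 9):
  doubled (positions 2,4,...): 4 3 7 3 3 7 9 → sum 36
  kept (positions 1,3,...): 2 7 8 6 0 3 7 1 → sum 34
Total = 70.
70 mod 10 = 0, so the number is valid.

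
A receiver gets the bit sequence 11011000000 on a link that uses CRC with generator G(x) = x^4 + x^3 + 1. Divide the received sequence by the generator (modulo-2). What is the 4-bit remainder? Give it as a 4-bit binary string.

0111

Modulo-2 division of 11011000000 by 11001:
  pos 0: 11011 XOR 11001 = 00010
  pos 3: 10000 XOR 11001 = 01001
  pos 4: 10010 XOR 11001 = 01011
  pos 5: 10110 XOR 11001 = 01111
  pos 6: 11110 XOR 11001 = 00111
Remainder = 0111 (nonzero — an error is detected).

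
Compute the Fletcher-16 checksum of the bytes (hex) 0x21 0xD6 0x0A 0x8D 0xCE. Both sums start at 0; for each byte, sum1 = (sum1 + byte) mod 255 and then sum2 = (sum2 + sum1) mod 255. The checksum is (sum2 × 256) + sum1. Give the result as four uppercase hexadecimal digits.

095E

Running sums (mod 255):
  after byte 0 (0x21): sum1=33, sum2=33
  after byte 1 (0xD6): sum1=247, sum2=25
  after byte 2 (0x0A): sum1=2, sum2=27
  after byte 3 (0x8D): sum1=143, sum2=170
  after byte 4 (0xCE): sum1=94, sum2=9
Checksum = sum2·256 + sum1 = 9·256 + 94 = 2398 = 0x095E.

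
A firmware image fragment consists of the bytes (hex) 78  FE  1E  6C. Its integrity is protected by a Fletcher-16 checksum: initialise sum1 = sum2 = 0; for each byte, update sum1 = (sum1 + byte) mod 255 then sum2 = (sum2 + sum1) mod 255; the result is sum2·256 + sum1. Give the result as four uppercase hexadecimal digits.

Running sums (mod 255):
  after byte 0 (78): sum1=120, sum2=120
  after byte 1 (FE): sum1=119, sum2=239
  after byte 2 (1E): sum1=149, sum2=133
  after byte 3 (6C): sum1=2, sum2=135
Checksum = sum2·256 + sum1 = 135·256 + 2 = 34562 = 0x8702.

8702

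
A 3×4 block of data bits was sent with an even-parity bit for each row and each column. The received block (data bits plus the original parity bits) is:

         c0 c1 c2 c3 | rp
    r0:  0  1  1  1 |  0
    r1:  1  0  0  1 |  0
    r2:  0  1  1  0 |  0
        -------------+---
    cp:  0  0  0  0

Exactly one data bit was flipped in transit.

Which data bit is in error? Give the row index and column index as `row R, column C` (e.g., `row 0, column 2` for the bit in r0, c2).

Recompute each row's even parity and compare to rp:
  r0: data parity 1, sent rp 0 → mismatch
  r1: data parity 0, sent rp 0 → ok
  r2: data parity 0, sent rp 0 → ok
Recompute each column's even parity and compare to cp:
  c0: data parity 1, sent cp 0 → mismatch
  c1: data parity 0, sent cp 0 → ok
  c2: data parity 0, sent cp 0 → ok
  c3: data parity 0, sent cp 0 → ok
Exactly one row (r0) and one column (c0) fail → the flipped bit is at their intersection.

row 0, column 0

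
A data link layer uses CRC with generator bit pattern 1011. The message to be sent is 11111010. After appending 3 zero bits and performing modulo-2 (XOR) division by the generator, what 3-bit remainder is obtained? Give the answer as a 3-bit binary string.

111

Append 3 zeros: 11111010000. Divide by 1011 (XOR where the leading bit is 1):
  pos 0: 1111 XOR 1011 = 0100
  pos 1: 1001 XOR 1011 = 0010
  pos 3: 1001 XOR 1011 = 0010
  pos 5: 1000 XOR 1011 = 0011
  pos 7: 1100 XOR 1011 = 0111
Remainder (last 3 bits) = 111. This is the CRC / FCS.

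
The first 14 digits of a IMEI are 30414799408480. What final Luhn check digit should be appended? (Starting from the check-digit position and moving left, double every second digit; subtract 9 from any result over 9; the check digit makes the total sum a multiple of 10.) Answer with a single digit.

6

Partial digits right→left: 0 8 4 8 0 4 9 9 7 4 1 4 0 3
Double every second digit counting from the check-digit position (so the 1st, 3rd, 5th, ... of the partial from the right).
  doubled (with −9 where >9): 0 8 0 9 5 2 0 → sum 24
  kept as-is: 8 8 4 9 4 4 3 → sum 40
Total = 24 + 40 = 64.
Check digit = (10 − (64 mod 10)) mod 10 = 6.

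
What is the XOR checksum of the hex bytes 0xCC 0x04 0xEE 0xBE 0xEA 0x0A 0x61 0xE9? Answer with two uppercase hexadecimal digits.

F0

XOR the bytes together:
  start with 0xCC
  0xCC ⊕ 0x04 = 0xC8
  0xC8 ⊕ 0xEE = 0x26
  0x26 ⊕ 0xBE = 0x98
  0x98 ⊕ 0xEA = 0x72
  0x72 ⊕ 0x0A = 0x78
  0x78 ⊕ 0x61 = 0x19
  0x19 ⊕ 0xE9 = 0xF0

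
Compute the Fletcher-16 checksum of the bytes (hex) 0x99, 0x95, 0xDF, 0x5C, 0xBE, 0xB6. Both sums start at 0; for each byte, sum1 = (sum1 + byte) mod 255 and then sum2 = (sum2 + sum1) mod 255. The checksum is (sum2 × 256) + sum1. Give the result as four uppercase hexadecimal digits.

Running sums (mod 255):
  after byte 0 (0x99): sum1=153, sum2=153
  after byte 1 (0x95): sum1=47, sum2=200
  after byte 2 (0xDF): sum1=15, sum2=215
  after byte 3 (0x5C): sum1=107, sum2=67
  after byte 4 (0xBE): sum1=42, sum2=109
  after byte 5 (0xB6): sum1=224, sum2=78
Checksum = sum2·256 + sum1 = 78·256 + 224 = 20192 = 0x4EE0.

4EE0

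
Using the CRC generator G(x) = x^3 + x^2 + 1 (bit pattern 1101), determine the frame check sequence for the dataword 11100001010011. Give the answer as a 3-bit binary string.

Append 3 zeros: 11100001010011000. Divide by 1101 (XOR where the leading bit is 1):
  pos 0: 1110 XOR 1101 = 0011
  pos 2: 1100 XOR 1101 = 0001
  pos 5: 1010 XOR 1101 = 0111
  pos 6: 1111 XOR 1101 = 0010
  pos 8: 1000 XOR 1101 = 0101
  pos 9: 1011 XOR 1101 = 0110
  pos 10: 1101 XOR 1101 = 0000
Remainder (last 3 bits) = 000. This is the CRC / FCS.

000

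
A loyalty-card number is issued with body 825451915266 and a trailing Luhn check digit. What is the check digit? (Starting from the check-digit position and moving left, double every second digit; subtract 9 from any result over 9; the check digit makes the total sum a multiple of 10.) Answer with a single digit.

9

Partial digits right→left: 6 6 2 5 1 9 1 5 4 5 2 8
Double every second digit counting from the check-digit position (so the 1st, 3rd, 5th, ... of the partial from the right).
  doubled (with −9 where >9): 3 4 2 2 8 4 → sum 23
  kept as-is: 6 5 9 5 5 8 → sum 38
Total = 23 + 38 = 61.
Check digit = (10 − (61 mod 10)) mod 10 = 9.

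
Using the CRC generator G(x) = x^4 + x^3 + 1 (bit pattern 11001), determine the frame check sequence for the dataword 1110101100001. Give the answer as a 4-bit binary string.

1010

Append 4 zeros: 11101011000010000. Divide by 11001 (XOR where the leading bit is 1):
  pos 0: 11101 XOR 11001 = 00100
  pos 2: 10001 XOR 11001 = 01000
  pos 3: 10001 XOR 11001 = 01000
  pos 4: 10000 XOR 11001 = 01001
  pos 5: 10010 XOR 11001 = 01011
  pos 6: 10110 XOR 11001 = 01111
  pos 7: 11110 XOR 11001 = 00111
  pos 9: 11110 XOR 11001 = 00111
  pos 11: 11100 XOR 11001 = 00101
Remainder (last 4 bits) = 1010. This is the CRC / FCS.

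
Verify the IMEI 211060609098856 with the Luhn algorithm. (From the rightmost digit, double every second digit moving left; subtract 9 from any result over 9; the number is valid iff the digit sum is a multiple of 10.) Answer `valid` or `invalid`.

From the right, keep odd positions and double even positions (subtract 9 from any doubled value over 9):
  doubled (positions 2,4,...): 1 7 0 0 0 0 2 → sum 10
  kept (positions 1,3,...): 6 8 9 9 6 6 1 2 → sum 47
Total = 57.
57 mod 10 = 7, so the number is invalid.

invalid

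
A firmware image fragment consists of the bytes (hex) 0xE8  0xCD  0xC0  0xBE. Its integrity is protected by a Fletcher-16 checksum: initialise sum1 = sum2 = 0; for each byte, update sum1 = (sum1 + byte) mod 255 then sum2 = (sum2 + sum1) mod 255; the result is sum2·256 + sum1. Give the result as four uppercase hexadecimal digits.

4D36

Running sums (mod 255):
  after byte 0 (0xE8): sum1=232, sum2=232
  after byte 1 (0xCD): sum1=182, sum2=159
  after byte 2 (0xC0): sum1=119, sum2=23
  after byte 3 (0xBE): sum1=54, sum2=77
Checksum = sum2·256 + sum1 = 77·256 + 54 = 19766 = 0x4D36.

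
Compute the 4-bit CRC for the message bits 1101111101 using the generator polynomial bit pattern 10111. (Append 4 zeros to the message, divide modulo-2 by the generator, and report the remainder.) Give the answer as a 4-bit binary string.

Append 4 zeros: 11011111010000. Divide by 10111 (XOR where the leading bit is 1):
  pos 0: 11011 XOR 10111 = 01100
  pos 1: 11001 XOR 10111 = 01110
  pos 2: 11101 XOR 10111 = 01010
  pos 3: 10101 XOR 10111 = 00010
  pos 6: 10010 XOR 10111 = 00101
  pos 8: 10100 XOR 10111 = 00011
Remainder (last 4 bits) = 0110. This is the CRC / FCS.

0110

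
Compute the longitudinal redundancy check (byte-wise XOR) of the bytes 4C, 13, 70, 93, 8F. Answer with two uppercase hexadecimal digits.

33

XOR the bytes together:
  start with 0x4C
  0x4C ⊕ 0x13 = 0x5F
  0x5F ⊕ 0x70 = 0x2F
  0x2F ⊕ 0x93 = 0xBC
  0xBC ⊕ 0x8F = 0x33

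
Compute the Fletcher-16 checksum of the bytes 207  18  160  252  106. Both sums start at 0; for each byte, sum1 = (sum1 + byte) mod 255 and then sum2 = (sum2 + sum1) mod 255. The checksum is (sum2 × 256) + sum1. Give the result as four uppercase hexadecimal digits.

9DE9

Running sums (mod 255):
  after byte 0 (207): sum1=207, sum2=207
  after byte 1 (18): sum1=225, sum2=177
  after byte 2 (160): sum1=130, sum2=52
  after byte 3 (252): sum1=127, sum2=179
  after byte 4 (106): sum1=233, sum2=157
Checksum = sum2·256 + sum1 = 157·256 + 233 = 40425 = 0x9DE9.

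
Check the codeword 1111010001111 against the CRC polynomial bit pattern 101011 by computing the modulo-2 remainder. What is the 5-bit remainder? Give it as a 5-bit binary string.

10000

Modulo-2 division of 1111010001111 by 101011:
  pos 0: 111101 XOR 101011 = 010110
  pos 1: 101100 XOR 101011 = 000111
  pos 4: 111001 XOR 101011 = 010010
  pos 5: 100101 XOR 101011 = 001110
  pos 7: 111011 XOR 101011 = 010000
Remainder = 10000 (nonzero — an error is detected).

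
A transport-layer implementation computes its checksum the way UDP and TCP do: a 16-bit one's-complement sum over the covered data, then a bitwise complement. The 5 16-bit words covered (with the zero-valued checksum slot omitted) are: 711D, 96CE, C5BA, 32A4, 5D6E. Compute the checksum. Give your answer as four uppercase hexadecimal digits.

One's-complement addition (fold any carry out of bit 15 back into bit 0):
  0x711D + 0x96CE = 0x107EB → wrap carry → 0x07EC
  0x07EC + 0xC5BA = 0x0CDA6
  0xCDA6 + 0x32A4 = 0x1004A → wrap carry → 0x004B
  0x004B + 0x5D6E = 0x05DB9
One's-complement sum = 0x5DB9.
Checksum = ~0x5DB9 & 0xFFFF = 0xA246.

A246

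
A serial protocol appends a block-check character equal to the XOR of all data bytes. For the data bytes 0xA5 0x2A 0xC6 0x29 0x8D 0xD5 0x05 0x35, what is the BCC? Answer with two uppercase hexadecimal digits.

XOR the bytes together:
  start with 0xA5
  0xA5 ⊕ 0x2A = 0x8F
  0x8F ⊕ 0xC6 = 0x49
  0x49 ⊕ 0x29 = 0x60
  0x60 ⊕ 0x8D = 0xED
  0xED ⊕ 0xD5 = 0x38
  0x38 ⊕ 0x05 = 0x3D
  0x3D ⊕ 0x35 = 0x08

08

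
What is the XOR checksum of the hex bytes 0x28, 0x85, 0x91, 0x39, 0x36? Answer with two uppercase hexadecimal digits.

XOR the bytes together:
  start with 0x28
  0x28 ⊕ 0x85 = 0xAD
  0xAD ⊕ 0x91 = 0x3C
  0x3C ⊕ 0x39 = 0x05
  0x05 ⊕ 0x36 = 0x33

33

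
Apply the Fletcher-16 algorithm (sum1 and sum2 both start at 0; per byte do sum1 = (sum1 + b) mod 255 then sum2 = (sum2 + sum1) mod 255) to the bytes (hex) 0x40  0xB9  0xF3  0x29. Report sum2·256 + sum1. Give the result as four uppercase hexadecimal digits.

3F17

Running sums (mod 255):
  after byte 0 (0x40): sum1=64, sum2=64
  after byte 1 (0xB9): sum1=249, sum2=58
  after byte 2 (0xF3): sum1=237, sum2=40
  after byte 3 (0x29): sum1=23, sum2=63
Checksum = sum2·256 + sum1 = 63·256 + 23 = 16151 = 0x3F17.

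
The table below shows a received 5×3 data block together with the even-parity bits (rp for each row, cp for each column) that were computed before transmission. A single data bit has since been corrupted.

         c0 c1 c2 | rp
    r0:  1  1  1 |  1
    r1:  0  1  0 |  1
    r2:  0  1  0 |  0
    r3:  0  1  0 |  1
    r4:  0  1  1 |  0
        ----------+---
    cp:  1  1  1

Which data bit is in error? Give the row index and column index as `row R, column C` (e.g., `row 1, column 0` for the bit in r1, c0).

row 2, column 2

Recompute each row's even parity and compare to rp:
  r0: data parity 1, sent rp 1 → ok
  r1: data parity 1, sent rp 1 → ok
  r2: data parity 1, sent rp 0 → mismatch
  r3: data parity 1, sent rp 1 → ok
  r4: data parity 0, sent rp 0 → ok
Recompute each column's even parity and compare to cp:
  c0: data parity 1, sent cp 1 → ok
  c1: data parity 1, sent cp 1 → ok
  c2: data parity 0, sent cp 1 → mismatch
Exactly one row (r2) and one column (c2) fail → the flipped bit is at their intersection.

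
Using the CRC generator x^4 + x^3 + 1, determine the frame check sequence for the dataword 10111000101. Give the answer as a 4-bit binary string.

1110

Append 4 zeros: 101110001010000. Divide by 11001 (XOR where the leading bit is 1):
  pos 0: 10111 XOR 11001 = 01110
  pos 1: 11100 XOR 11001 = 00101
  pos 3: 10100 XOR 11001 = 01101
  pos 4: 11011 XOR 11001 = 00010
  pos 7: 10010 XOR 11001 = 01011
  pos 8: 10110 XOR 11001 = 01111
  pos 9: 11110 XOR 11001 = 00111
Remainder (last 4 bits) = 1110. This is the CRC / FCS.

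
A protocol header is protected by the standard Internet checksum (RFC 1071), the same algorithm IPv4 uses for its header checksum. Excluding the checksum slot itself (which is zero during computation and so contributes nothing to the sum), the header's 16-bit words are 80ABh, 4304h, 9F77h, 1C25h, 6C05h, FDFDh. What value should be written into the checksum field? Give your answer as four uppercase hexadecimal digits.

One's-complement addition (fold any carry out of bit 15 back into bit 0):
  0x80AB + 0x4304 = 0x0C3AF
  0xC3AF + 0x9F77 = 0x16326 → wrap carry → 0x6327
  0x6327 + 0x1C25 = 0x07F4C
  0x7F4C + 0x6C05 = 0x0EB51
  0xEB51 + 0xFDFD = 0x1E94E → wrap carry → 0xE94F
One's-complement sum = 0xE94F.
Checksum = ~0xE94F & 0xFFFF = 0x16B0.

16B0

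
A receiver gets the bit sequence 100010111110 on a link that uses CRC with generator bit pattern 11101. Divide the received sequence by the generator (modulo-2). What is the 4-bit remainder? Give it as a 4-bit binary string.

1000

Modulo-2 division of 100010111110 by 11101:
  pos 0: 10001 XOR 11101 = 01100
  pos 1: 11000 XOR 11101 = 00101
  pos 3: 10111 XOR 11101 = 01010
  pos 4: 10101 XOR 11101 = 01000
  pos 5: 10001 XOR 11101 = 01100
  pos 6: 11001 XOR 11101 = 00100
Remainder = 1000 (nonzero — an error is detected).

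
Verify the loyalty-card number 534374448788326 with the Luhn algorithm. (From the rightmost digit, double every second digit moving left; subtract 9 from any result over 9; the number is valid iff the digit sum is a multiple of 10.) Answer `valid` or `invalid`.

invalid

From the right, keep odd positions and double even positions (subtract 9 from any doubled value over 9):
  doubled (positions 2,4,...): 4 7 5 8 8 6 6 → sum 44
  kept (positions 1,3,...): 6 3 8 8 4 7 4 5 → sum 45
Total = 89.
89 mod 10 = 9, so the number is invalid.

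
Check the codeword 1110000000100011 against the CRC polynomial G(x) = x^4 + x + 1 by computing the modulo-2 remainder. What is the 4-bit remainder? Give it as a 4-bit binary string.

Modulo-2 division of 1110000000100011 by 10011:
  pos 0: 11100 XOR 10011 = 01111
  pos 1: 11110 XOR 10011 = 01101
  pos 2: 11010 XOR 10011 = 01001
  pos 3: 10010 XOR 10011 = 00001
  pos 7: 10010 XOR 10011 = 00001
  pos 11: 10011 XOR 10011 = 00000
Remainder = 0000 (zero — the frame passes the CRC check).

0000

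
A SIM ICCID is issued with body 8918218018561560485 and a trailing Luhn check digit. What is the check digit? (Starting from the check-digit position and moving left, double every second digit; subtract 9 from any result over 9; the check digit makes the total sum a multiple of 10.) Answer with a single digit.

8

Partial digits right→left: 5 8 4 0 6 5 1 6 5 8 1 0 8 1 2 8 1 9 8
Double every second digit counting from the check-digit position (so the 1st, 3rd, 5th, ... of the partial from the right).
  doubled (with −9 where >9): 1 8 3 2 1 2 7 4 2 7 → sum 37
  kept as-is: 8 0 5 6 8 0 1 8 9 → sum 45
Total = 37 + 45 = 82.
Check digit = (10 − (82 mod 10)) mod 10 = 8.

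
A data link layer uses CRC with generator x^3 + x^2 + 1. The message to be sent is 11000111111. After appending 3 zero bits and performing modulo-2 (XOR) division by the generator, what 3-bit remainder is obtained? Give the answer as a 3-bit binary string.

Append 3 zeros: 11000111111000. Divide by 1101 (XOR where the leading bit is 1):
  pos 0: 1100 XOR 1101 = 0001
  pos 3: 1011 XOR 1101 = 0110
  pos 4: 1101 XOR 1101 = 0000
  pos 8: 1110 XOR 1101 = 0011
  pos 10: 1100 XOR 1101 = 0001
Remainder (last 3 bits) = 001. This is the CRC / FCS.

001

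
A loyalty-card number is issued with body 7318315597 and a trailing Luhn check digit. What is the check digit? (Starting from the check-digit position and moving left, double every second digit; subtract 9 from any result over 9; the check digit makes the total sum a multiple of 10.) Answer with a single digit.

4

Partial digits right→left: 7 9 5 5 1 3 8 1 3 7
Double every second digit counting from the check-digit position (so the 1st, 3rd, 5th, ... of the partial from the right).
  doubled (with −9 where >9): 5 1 2 7 6 → sum 21
  kept as-is: 9 5 3 1 7 → sum 25
Total = 21 + 25 = 46.
Check digit = (10 − (46 mod 10)) mod 10 = 4.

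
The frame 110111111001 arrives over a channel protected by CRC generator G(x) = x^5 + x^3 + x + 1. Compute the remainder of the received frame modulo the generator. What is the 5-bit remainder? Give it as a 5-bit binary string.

10011

Modulo-2 division of 110111111001 by 101011:
  pos 0: 110111 XOR 101011 = 011100
  pos 1: 111001 XOR 101011 = 010010
  pos 2: 100101 XOR 101011 = 001110
  pos 4: 111010 XOR 101011 = 010001
  pos 5: 100010 XOR 101011 = 001001
Remainder = 10011 (nonzero — an error is detected).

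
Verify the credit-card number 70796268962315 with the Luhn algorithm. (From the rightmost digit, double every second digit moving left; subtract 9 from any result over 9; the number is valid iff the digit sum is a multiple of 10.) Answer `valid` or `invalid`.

From the right, keep odd positions and double even positions (subtract 9 from any doubled value over 9):
  doubled (positions 2,4,...): 2 4 9 3 3 5 5 → sum 31
  kept (positions 1,3,...): 5 3 6 8 2 9 0 → sum 33
Total = 64.
64 mod 10 = 4, so the number is invalid.

invalid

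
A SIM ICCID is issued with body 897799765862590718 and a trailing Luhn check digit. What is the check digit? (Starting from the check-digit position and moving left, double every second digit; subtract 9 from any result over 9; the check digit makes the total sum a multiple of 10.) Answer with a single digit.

4

Partial digits right→left: 8 1 7 0 9 5 2 6 8 5 6 7 9 9 7 7 9 8
Double every second digit counting from the check-digit position (so the 1st, 3rd, 5th, ... of the partial from the right).
  doubled (with −9 where >9): 7 5 9 4 7 3 9 5 9 → sum 58
  kept as-is: 1 0 5 6 5 7 9 7 8 → sum 48
Total = 58 + 48 = 106.
Check digit = (10 − (106 mod 10)) mod 10 = 4.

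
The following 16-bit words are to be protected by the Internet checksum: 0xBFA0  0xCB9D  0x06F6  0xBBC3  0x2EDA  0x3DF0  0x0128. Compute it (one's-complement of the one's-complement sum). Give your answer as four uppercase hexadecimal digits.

4415

One's-complement addition (fold any carry out of bit 15 back into bit 0):
  0xBFA0 + 0xCB9D = 0x18B3D → wrap carry → 0x8B3E
  0x8B3E + 0x06F6 = 0x09234
  0x9234 + 0xBBC3 = 0x14DF7 → wrap carry → 0x4DF8
  0x4DF8 + 0x2EDA = 0x07CD2
  0x7CD2 + 0x3DF0 = 0x0BAC2
  0xBAC2 + 0x0128 = 0x0BBEA
One's-complement sum = 0xBBEA.
Checksum = ~0xBBEA & 0xFFFF = 0x4415.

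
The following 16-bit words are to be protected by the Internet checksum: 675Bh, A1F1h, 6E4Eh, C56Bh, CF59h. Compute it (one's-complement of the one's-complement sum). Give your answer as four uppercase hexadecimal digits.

One's-complement addition (fold any carry out of bit 15 back into bit 0):
  0x675B + 0xA1F1 = 0x1094C → wrap carry → 0x094D
  0x094D + 0x6E4E = 0x0779B
  0x779B + 0xC56B = 0x13D06 → wrap carry → 0x3D07
  0x3D07 + 0xCF59 = 0x10C60 → wrap carry → 0x0C61
One's-complement sum = 0x0C61.
Checksum = ~0x0C61 & 0xFFFF = 0xF39E.

F39E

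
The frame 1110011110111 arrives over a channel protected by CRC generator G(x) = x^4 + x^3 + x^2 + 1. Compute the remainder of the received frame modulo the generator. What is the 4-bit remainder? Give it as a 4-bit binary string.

Modulo-2 division of 1110011110111 by 11101:
  pos 0: 11100 XOR 11101 = 00001
  pos 4: 11111 XOR 11101 = 00010
  pos 7: 10011 XOR 11101 = 01110
  pos 8: 11101 XOR 11101 = 00000
Remainder = 0000 (zero — the frame passes the CRC check).

0000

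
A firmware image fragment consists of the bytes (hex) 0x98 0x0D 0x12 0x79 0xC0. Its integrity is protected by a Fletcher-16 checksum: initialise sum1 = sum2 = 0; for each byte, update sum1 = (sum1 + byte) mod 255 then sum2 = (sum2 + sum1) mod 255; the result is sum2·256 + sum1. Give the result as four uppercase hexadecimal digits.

19F1

Running sums (mod 255):
  after byte 0 (0x98): sum1=152, sum2=152
  after byte 1 (0x0D): sum1=165, sum2=62
  after byte 2 (0x12): sum1=183, sum2=245
  after byte 3 (0x79): sum1=49, sum2=39
  after byte 4 (0xC0): sum1=241, sum2=25
Checksum = sum2·256 + sum1 = 25·256 + 241 = 6641 = 0x19F1.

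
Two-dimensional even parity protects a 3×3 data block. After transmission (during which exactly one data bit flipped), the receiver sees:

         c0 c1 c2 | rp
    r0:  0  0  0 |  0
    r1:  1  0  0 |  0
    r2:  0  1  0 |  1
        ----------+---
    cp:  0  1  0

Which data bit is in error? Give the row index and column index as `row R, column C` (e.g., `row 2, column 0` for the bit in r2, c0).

row 1, column 0

Recompute each row's even parity and compare to rp:
  r0: data parity 0, sent rp 0 → ok
  r1: data parity 1, sent rp 0 → mismatch
  r2: data parity 1, sent rp 1 → ok
Recompute each column's even parity and compare to cp:
  c0: data parity 1, sent cp 0 → mismatch
  c1: data parity 1, sent cp 1 → ok
  c2: data parity 0, sent cp 0 → ok
Exactly one row (r1) and one column (c0) fail → the flipped bit is at their intersection.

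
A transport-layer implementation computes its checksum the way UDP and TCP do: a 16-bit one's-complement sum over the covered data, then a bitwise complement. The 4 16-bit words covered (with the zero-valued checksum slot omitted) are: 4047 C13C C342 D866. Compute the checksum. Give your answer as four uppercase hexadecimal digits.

62D2

One's-complement addition (fold any carry out of bit 15 back into bit 0):
  0x4047 + 0xC13C = 0x10183 → wrap carry → 0x0184
  0x0184 + 0xC342 = 0x0C4C6
  0xC4C6 + 0xD866 = 0x19D2C → wrap carry → 0x9D2D
One's-complement sum = 0x9D2D.
Checksum = ~0x9D2D & 0xFFFF = 0x62D2.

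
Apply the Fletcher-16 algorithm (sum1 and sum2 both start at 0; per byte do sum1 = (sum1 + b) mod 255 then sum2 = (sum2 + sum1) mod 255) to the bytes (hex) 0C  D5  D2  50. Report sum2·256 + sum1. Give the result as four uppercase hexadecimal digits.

A705

Running sums (mod 255):
  after byte 0 (0C): sum1=12, sum2=12
  after byte 1 (D5): sum1=225, sum2=237
  after byte 2 (D2): sum1=180, sum2=162
  after byte 3 (50): sum1=5, sum2=167
Checksum = sum2·256 + sum1 = 167·256 + 5 = 42757 = 0xA705.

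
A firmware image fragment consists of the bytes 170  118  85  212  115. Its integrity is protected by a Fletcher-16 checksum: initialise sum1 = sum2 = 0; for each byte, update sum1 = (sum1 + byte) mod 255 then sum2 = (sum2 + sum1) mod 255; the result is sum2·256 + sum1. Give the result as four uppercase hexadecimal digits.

Running sums (mod 255):
  after byte 0 (170): sum1=170, sum2=170
  after byte 1 (118): sum1=33, sum2=203
  after byte 2 (85): sum1=118, sum2=66
  after byte 3 (212): sum1=75, sum2=141
  after byte 4 (115): sum1=190, sum2=76
Checksum = sum2·256 + sum1 = 76·256 + 190 = 19646 = 0x4CBE.

4CBE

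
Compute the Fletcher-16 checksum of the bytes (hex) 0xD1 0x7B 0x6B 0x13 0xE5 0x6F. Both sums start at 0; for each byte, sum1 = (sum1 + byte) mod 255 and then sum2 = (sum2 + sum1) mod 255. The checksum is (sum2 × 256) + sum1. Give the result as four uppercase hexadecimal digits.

7621

Running sums (mod 255):
  after byte 0 (0xD1): sum1=209, sum2=209
  after byte 1 (0x7B): sum1=77, sum2=31
  after byte 2 (0x6B): sum1=184, sum2=215
  after byte 3 (0x13): sum1=203, sum2=163
  after byte 4 (0xE5): sum1=177, sum2=85
  after byte 5 (0x6F): sum1=33, sum2=118
Checksum = sum2·256 + sum1 = 118·256 + 33 = 30241 = 0x7621.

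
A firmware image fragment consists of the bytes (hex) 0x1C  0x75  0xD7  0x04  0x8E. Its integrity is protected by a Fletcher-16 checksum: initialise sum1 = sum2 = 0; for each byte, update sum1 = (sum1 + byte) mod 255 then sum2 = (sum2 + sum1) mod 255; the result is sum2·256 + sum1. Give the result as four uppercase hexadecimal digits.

80FB

Running sums (mod 255):
  after byte 0 (0x1C): sum1=28, sum2=28
  after byte 1 (0x75): sum1=145, sum2=173
  after byte 2 (0xD7): sum1=105, sum2=23
  after byte 3 (0x04): sum1=109, sum2=132
  after byte 4 (0x8E): sum1=251, sum2=128
Checksum = sum2·256 + sum1 = 128·256 + 251 = 33019 = 0x80FB.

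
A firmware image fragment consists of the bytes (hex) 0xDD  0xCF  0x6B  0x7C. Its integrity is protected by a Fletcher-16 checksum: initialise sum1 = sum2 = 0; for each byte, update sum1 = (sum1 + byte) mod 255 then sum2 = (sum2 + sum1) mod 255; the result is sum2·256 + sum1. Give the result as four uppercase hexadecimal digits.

Running sums (mod 255):
  after byte 0 (0xDD): sum1=221, sum2=221
  after byte 1 (0xCF): sum1=173, sum2=139
  after byte 2 (0x6B): sum1=25, sum2=164
  after byte 3 (0x7C): sum1=149, sum2=58
Checksum = sum2·256 + sum1 = 58·256 + 149 = 14997 = 0x3A95.

3A95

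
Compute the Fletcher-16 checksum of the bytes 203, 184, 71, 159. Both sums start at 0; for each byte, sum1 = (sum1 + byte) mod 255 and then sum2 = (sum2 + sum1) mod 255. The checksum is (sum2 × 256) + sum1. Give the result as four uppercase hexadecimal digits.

876B

Running sums (mod 255):
  after byte 0 (203): sum1=203, sum2=203
  after byte 1 (184): sum1=132, sum2=80
  after byte 2 (71): sum1=203, sum2=28
  after byte 3 (159): sum1=107, sum2=135
Checksum = sum2·256 + sum1 = 135·256 + 107 = 34667 = 0x876B.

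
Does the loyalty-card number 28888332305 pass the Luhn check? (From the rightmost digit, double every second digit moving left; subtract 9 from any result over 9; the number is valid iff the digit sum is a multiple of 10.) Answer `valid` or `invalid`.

From the right, keep odd positions and double even positions (subtract 9 from any doubled value over 9):
  doubled (positions 2,4,...): 0 4 6 7 7 → sum 24
  kept (positions 1,3,...): 5 3 3 8 8 2 → sum 29
Total = 53.
53 mod 10 = 3, so the number is invalid.

invalid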